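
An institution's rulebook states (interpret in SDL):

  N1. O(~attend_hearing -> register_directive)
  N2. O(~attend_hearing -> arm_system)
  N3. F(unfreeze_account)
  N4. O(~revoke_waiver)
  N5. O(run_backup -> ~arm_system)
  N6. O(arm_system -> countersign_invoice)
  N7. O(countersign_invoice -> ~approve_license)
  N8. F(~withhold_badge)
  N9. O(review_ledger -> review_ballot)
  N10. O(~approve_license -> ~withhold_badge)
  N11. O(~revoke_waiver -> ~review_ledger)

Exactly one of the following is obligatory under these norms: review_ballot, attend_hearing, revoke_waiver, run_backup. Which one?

attend_hearing

Premise 8 is F(~withhold_badge), i.e. O(withhold_badge).
The contrapositive of premise 10 (O(~approve_license -> ~withhold_badge)) is O(withhold_badge -> approve_license), and O(withhold_badge) is already established, so O(approve_license).
Premise 7 is O(countersign_invoice -> ~approve_license); contrapositively O(approve_license -> ~countersign_invoice). Since O(approve_license) holds, K gives O(~countersign_invoice).
Premise 6 is O(arm_system -> countersign_invoice); contrapositively O(~countersign_invoice -> ~arm_system). Since O(~countersign_invoice) holds, K gives O(~arm_system).
Premise 2 is O(~attend_hearing -> arm_system); contrapositively O(~arm_system -> attend_hearing). Since O(~arm_system) holds, K gives O(attend_hearing).
So O(attend_hearing) holds — attend_hearing is obligatory. None of the other listed options is made obligatory by any chain of premises.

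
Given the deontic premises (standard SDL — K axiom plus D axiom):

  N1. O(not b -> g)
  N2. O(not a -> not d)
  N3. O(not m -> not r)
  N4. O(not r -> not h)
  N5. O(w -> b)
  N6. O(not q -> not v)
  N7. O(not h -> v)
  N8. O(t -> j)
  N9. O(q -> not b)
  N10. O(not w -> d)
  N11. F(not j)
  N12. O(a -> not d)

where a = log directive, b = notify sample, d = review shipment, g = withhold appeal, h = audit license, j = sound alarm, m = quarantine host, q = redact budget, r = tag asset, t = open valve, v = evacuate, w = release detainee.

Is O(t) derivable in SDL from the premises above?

Premise 8 is O(t -> j); even if O(j) held, inferring O(t) would be affirming the consequent — invalid.
No other premise forces O(t). An ideal world satisfying every premise can still have t false, so O(t) is not derivable.

No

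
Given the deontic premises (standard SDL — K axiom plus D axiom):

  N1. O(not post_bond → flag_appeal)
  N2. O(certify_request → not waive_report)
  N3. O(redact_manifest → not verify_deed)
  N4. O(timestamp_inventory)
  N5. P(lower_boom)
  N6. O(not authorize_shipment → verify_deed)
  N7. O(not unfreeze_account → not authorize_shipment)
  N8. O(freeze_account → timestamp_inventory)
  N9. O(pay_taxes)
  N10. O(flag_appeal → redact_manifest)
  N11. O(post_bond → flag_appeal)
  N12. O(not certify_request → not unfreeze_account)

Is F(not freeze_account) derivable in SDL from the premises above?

No

Premise 8 is O(freeze_account → timestamp_inventory); even if O(timestamp_inventory) held, inferring O(freeze_account) would be affirming the consequent — invalid.
No other premise forces O(freeze_account). An ideal world satisfying every premise can still have not freeze_account true, so F(not freeze_account) is not derivable.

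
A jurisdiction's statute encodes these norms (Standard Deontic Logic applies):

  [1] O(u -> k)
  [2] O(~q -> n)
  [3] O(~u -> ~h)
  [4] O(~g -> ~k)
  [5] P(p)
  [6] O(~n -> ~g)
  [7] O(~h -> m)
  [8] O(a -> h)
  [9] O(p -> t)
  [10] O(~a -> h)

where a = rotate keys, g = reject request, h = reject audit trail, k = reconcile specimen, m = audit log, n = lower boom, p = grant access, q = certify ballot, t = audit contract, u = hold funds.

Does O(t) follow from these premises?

Premise 9 is O(p -> t), but O(p) is not derivable from the premises (the permission P(p) asserts only ~O(~p), not O(p)), so it does not yield O(t).
No other premise forces O(t). An ideal world satisfying every premise can still have t false, so O(t) is not derivable.

No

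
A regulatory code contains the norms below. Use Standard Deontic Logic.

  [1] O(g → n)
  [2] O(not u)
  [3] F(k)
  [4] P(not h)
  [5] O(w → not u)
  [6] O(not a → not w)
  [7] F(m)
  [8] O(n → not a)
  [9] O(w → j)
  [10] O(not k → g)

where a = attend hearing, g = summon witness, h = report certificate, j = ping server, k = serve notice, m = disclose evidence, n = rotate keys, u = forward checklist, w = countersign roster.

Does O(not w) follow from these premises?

Premise 3 is F(k), i.e. O(not k).
From O(not k) and premise 10, O(not k → g), we obtain O(g).
Applying K to premise 1 (O(g → n)) and O(g) yields O(n).
Premise 8 is O(n → not a); since O(n), deontic closure gives O(not a).
From O(not a) and premise 6, O(not a → not w), we obtain O(not w).
Premises 2, 4, 5, 7, 9 do not contribute to this derivation.
So O(not w) follows.

Yes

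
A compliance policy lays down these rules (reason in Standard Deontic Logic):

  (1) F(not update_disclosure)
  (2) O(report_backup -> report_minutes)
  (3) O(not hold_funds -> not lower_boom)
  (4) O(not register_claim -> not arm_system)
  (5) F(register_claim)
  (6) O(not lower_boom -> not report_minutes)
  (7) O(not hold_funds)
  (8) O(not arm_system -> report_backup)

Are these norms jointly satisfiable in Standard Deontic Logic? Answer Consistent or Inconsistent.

Inconsistent

Premise 5 is F(register_claim), i.e. O(not register_claim).
Premise 4 is O(not register_claim -> not arm_system); since O(not register_claim), deontic closure gives O(not arm_system).
With premise 8, O(not arm_system -> report_backup), the K-axiom yields O(report_backup).
Premise 2 is O(report_backup -> report_minutes); since O(report_backup), deontic closure gives O(report_minutes).
Premise 6, O(not lower_boom -> not report_minutes), contraposes to O(report_minutes -> lower_boom); with O(report_minutes) we get O(lower_boom).
The contrapositive of premise 3 (O(not hold_funds -> not lower_boom)) is O(lower_boom -> hold_funds), and O(lower_boom) is already established, so O(hold_funds).
Yet premise 7 states O(not hold_funds).
We now have both O(hold_funds) and O(not hold_funds) — hold_funds is simultaneously obligatory and forbidden, violating the D-axiom.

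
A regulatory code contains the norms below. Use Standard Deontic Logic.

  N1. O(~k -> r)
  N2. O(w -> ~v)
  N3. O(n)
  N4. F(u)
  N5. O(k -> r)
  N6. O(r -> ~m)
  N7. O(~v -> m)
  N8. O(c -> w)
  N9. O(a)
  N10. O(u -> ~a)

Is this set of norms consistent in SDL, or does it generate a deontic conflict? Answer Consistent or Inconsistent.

Premise 10 is O(u -> ~a), but O(u) is not derivable from the premises, so it does not yield O(~a).
So O(~a) is not derivable, and the apparent clash with O(a) does not arise.
A world satisfying every obligation exists (e.g. a=true, c=false, k=false, m=false, n=true, r=true, u=false, v=true, w=false); no atom is both obligatory and forbidden, so the set is consistent.

Consistent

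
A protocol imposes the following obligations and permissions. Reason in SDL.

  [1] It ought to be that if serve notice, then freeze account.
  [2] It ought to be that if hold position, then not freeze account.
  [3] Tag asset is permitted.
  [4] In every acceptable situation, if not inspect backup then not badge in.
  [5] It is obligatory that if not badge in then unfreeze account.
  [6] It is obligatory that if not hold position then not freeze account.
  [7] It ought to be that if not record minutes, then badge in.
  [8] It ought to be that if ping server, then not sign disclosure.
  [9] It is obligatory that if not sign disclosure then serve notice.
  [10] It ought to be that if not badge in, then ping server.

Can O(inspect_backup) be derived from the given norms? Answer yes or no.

By case analysis on hold_position: premise 2 gives O(hold_position → ¬freeze_account) and premise 6 gives O(¬hold_position → ¬freeze_account), so O(¬freeze_account) either way.
The contrapositive of premise 1 (O(serve_notice → freeze_account)) is O(¬freeze_account → ¬serve_notice), and O(¬freeze_account) is already established, so O(¬serve_notice).
The contrapositive of premise 9 (O(¬sign_disclosure → serve_notice)) is O(¬serve_notice → sign_disclosure), and O(¬serve_notice) is already established, so O(sign_disclosure).
Premise 8 is O(ping_server → ¬sign_disclosure); contrapositively O(sign_disclosure → ¬ping_server). Since O(sign_disclosure) holds, K gives O(¬ping_server).
The contrapositive of premise 10 (O(¬badge_in → ping_server)) is O(¬ping_server → badge_in), and O(¬ping_server) is already established, so O(badge_in).
The contrapositive of premise 4 (O(¬inspect_backup → ¬badge_in)) is O(badge_in → inspect_backup), and O(badge_in) is already established, so O(inspect_backup).
Premises 3, 5, 7 do not contribute to this derivation.
So O(inspect_backup) follows.

Yes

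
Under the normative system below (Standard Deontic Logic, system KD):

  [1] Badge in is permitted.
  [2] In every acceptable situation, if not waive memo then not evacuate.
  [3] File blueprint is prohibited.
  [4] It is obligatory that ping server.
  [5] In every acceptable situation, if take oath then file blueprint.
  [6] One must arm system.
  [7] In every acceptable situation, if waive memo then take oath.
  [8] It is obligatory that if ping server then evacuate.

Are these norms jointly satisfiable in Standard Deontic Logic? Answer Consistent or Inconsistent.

From premise 4 we have O(ping_server).
From O(ping_server) and premise 8, O(ping_server → evacuate), we obtain O(evacuate).
The contrapositive of premise 2 (O(¬waive_memo → ¬evacuate)) is O(evacuate → waive_memo), and O(evacuate) is already established, so O(waive_memo).
With premise 7, O(waive_memo → take_oath), the K-axiom yields O(take_oath).
Applying K to premise 5 (O(take_oath → file_blueprint)) and O(take_oath) yields O(file_blueprint).
However, F(file_blueprint) at premise 3 amounts to O(¬file_blueprint).
We now have both O(file_blueprint) and O(¬file_blueprint) — file_blueprint is simultaneously obligatory and forbidden, violating the D-axiom.

Inconsistent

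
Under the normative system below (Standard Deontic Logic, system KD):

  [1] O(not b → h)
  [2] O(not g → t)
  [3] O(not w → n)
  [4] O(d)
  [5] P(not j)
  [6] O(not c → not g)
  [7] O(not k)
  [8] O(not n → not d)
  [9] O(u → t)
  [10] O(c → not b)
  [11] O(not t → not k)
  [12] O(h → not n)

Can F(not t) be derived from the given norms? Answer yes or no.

Yes

Premise 4 states O(d) outright.
Premise 8, O(not n → not d), contraposes to O(d → n); with O(d) we get O(n).
Premise 12, O(h → not n), contraposes to O(n → not h); with O(n) we get O(not h).
Premise 1, O(not b → h), contraposes to O(not h → b); with O(not h) we get O(b).
Premise 10 is O(c → not b); contrapositively O(b → not c). Since O(b) holds, K gives O(not c).
From O(not c) and premise 6, O(not c → not g), we obtain O(not g).
With premise 2, O(not g → t), the K-axiom yields O(t).
Premises 3, 5, 7, 9, 11 do not contribute to this derivation.
So O(t) holds, i.e. F(not t). The claim follows.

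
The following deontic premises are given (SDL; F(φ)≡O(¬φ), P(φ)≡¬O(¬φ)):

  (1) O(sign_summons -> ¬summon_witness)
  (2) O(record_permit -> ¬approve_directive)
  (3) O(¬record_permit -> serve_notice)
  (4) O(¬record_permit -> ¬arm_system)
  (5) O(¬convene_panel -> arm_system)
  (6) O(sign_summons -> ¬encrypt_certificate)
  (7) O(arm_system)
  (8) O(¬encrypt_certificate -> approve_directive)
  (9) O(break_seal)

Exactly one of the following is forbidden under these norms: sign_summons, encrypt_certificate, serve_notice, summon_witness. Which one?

sign_summons

Premise 7 gives O(arm_system).
Premise 4, O(¬record_permit -> ¬arm_system), contraposes to O(arm_system -> record_permit); with O(arm_system) we get O(record_permit).
Applying K to premise 2 (O(record_permit -> ¬approve_directive)) and O(record_permit) yields O(¬approve_directive).
The contrapositive of premise 8 (O(¬encrypt_certificate -> approve_directive)) is O(¬approve_directive -> encrypt_certificate), and O(¬approve_directive) is already established, so O(encrypt_certificate).
Premise 6, O(sign_summons -> ¬encrypt_certificate), contraposes to O(encrypt_certificate -> ¬sign_summons); with O(encrypt_certificate) we get O(¬sign_summons).
So O(¬sign_summons) holds, i.e. sign_summons is forbidden. None of the other listed options is forbidden under the premises.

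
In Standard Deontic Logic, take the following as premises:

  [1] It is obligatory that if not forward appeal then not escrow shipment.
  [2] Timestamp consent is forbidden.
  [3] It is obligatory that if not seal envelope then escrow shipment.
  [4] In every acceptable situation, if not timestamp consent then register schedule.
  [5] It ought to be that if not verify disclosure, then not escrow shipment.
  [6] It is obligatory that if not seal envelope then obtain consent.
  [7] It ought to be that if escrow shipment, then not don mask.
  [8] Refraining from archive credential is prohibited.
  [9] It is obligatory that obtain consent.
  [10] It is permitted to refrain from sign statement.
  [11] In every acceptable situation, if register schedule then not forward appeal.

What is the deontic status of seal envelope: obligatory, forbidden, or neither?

Premise 2, F(timestamp_consent), is equivalent to O(¬timestamp_consent).
From O(¬timestamp_consent) and premise 4, O(¬timestamp_consent → register_schedule), we obtain O(register_schedule).
With premise 11, O(register_schedule → ¬forward_appeal), the K-axiom yields O(¬forward_appeal).
Premise 1 is O(¬forward_appeal → ¬escrow_shipment); since O(¬forward_appeal), deontic closure gives O(¬escrow_shipment).
Premise 3, O(¬seal_envelope → escrow_shipment), contraposes to O(¬escrow_shipment → seal_envelope); with O(¬escrow_shipment) we get O(seal_envelope).
Premises 5, 6, 7, 8, 9, 10 do not contribute to this derivation.
Hence seal_envelope is obligatory.

Obligatory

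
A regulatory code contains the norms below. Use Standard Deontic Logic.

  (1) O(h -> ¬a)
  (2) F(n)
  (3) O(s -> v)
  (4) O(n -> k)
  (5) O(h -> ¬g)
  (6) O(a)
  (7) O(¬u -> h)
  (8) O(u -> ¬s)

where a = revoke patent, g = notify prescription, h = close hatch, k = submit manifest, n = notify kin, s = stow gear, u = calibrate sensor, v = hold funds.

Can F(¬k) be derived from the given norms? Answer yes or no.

No

Premise 4 is O(n -> k), but O(n) is not derivable from the premises, so it does not yield O(k).
No other premise forces O(k). An ideal world satisfying every premise can still have ¬k true, so F(¬k) is not derivable.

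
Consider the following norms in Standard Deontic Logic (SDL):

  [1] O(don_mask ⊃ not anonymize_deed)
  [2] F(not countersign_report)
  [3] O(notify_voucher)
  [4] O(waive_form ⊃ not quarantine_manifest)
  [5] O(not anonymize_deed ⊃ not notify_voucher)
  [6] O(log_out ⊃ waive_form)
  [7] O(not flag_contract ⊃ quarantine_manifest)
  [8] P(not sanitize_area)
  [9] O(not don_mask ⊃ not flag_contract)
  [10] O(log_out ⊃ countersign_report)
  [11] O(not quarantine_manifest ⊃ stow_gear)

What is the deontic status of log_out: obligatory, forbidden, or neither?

Forbidden

From premise 3 we have O(notify_voucher).
Premise 5, O(not anonymize_deed ⊃ not notify_voucher), contraposes to O(notify_voucher ⊃ anonymize_deed); with O(notify_voucher) we get O(anonymize_deed).
Premise 1, O(don_mask ⊃ not anonymize_deed), contraposes to O(anonymize_deed ⊃ not don_mask); with O(anonymize_deed) we get O(not don_mask).
From O(not don_mask) and premise 9, O(not don_mask ⊃ not flag_contract), we obtain O(not flag_contract).
From O(not flag_contract) and premise 7, O(not flag_contract ⊃ quarantine_manifest), we obtain O(quarantine_manifest).
The contrapositive of premise 4 (O(waive_form ⊃ not quarantine_manifest)) is O(quarantine_manifest ⊃ not waive_form), and O(quarantine_manifest) is already established, so O(not waive_form).
Premise 6, O(log_out ⊃ waive_form), contraposes to O(not waive_form ⊃ not log_out); with O(not waive_form) we get O(not log_out).
Premises 2, 8, 10, 11 do not contribute to this derivation.
Thus O(not log_out), which is F(log_out): log_out is forbidden.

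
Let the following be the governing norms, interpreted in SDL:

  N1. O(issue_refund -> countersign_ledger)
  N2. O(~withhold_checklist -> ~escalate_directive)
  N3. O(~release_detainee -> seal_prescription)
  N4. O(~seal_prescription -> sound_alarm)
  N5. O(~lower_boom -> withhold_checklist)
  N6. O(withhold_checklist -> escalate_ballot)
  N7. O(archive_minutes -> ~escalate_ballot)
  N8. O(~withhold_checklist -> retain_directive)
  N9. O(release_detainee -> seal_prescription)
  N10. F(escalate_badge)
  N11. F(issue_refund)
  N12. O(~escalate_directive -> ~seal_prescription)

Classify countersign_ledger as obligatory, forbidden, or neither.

Premise 1 is O(issue_refund -> countersign_ledger), but O(issue_refund) is not derivable from the premises, so it does not yield O(countersign_ledger).
No premise or chain of K-axiom applications forces O(countersign_ledger), and none forces O(~countersign_ledger). So countersign_ledger is neither obligatory nor forbidden under these norms.

Neither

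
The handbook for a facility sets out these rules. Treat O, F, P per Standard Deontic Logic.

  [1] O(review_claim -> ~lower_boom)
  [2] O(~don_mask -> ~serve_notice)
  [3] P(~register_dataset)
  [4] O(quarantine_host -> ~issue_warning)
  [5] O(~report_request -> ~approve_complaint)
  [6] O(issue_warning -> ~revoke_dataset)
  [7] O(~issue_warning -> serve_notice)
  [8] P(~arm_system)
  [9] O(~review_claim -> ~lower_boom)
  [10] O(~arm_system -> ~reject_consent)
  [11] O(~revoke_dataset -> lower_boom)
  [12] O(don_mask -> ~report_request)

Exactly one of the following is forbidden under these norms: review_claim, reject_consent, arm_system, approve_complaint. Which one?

approve_complaint

Premises 9 and 1 are O(~review_claim -> ~lower_boom) and O(review_claim -> ~lower_boom); every ideal world satisfies ~review_claim or review_claim, so in either case ~lower_boom holds — hence O(~lower_boom).
Premise 11, O(~revoke_dataset -> lower_boom), contraposes to O(~lower_boom -> revoke_dataset); with O(~lower_boom) we get O(revoke_dataset).
Premise 6, O(issue_warning -> ~revoke_dataset), contraposes to O(revoke_dataset -> ~issue_warning); with O(revoke_dataset) we get O(~issue_warning).
Applying K to premise 7 (O(~issue_warning -> serve_notice)) and O(~issue_warning) yields O(serve_notice).
Premise 2, O(~don_mask -> ~serve_notice), contraposes to O(serve_notice -> don_mask); with O(serve_notice) we get O(don_mask).
Applying K to premise 12 (O(don_mask -> ~report_request)) and O(don_mask) yields O(~report_request).
With premise 5, O(~report_request -> ~approve_complaint), the K-axiom yields O(~approve_complaint).
So O(~approve_complaint) holds, i.e. approve_complaint is forbidden. None of the other listed options is forbidden under the premises.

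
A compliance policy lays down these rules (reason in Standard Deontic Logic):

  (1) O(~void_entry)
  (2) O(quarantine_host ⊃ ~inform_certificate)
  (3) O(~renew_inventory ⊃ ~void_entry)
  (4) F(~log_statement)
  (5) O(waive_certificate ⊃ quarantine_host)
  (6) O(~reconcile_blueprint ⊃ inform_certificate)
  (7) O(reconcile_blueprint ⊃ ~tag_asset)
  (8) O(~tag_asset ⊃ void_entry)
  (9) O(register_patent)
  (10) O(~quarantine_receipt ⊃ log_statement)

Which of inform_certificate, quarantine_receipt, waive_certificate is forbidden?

From premise 1 we have O(~void_entry).
Premise 8, O(~tag_asset ⊃ void_entry), contraposes to O(~void_entry ⊃ tag_asset); with O(~void_entry) we get O(tag_asset).
Premise 7 is O(reconcile_blueprint ⊃ ~tag_asset); contrapositively O(tag_asset ⊃ ~reconcile_blueprint). Since O(tag_asset) holds, K gives O(~reconcile_blueprint).
From O(~reconcile_blueprint) and premise 6, O(~reconcile_blueprint ⊃ inform_certificate), we obtain O(inform_certificate).
Premise 2 is O(quarantine_host ⊃ ~inform_certificate); contrapositively O(inform_certificate ⊃ ~quarantine_host). Since O(inform_certificate) holds, K gives O(~quarantine_host).
The contrapositive of premise 5 (O(waive_certificate ⊃ quarantine_host)) is O(~quarantine_host ⊃ ~waive_certificate), and O(~quarantine_host) is already established, so O(~waive_certificate).
So O(~waive_certificate) holds, i.e. waive_certificate is forbidden. None of the other listed options is forbidden under the premises.

waive_certificate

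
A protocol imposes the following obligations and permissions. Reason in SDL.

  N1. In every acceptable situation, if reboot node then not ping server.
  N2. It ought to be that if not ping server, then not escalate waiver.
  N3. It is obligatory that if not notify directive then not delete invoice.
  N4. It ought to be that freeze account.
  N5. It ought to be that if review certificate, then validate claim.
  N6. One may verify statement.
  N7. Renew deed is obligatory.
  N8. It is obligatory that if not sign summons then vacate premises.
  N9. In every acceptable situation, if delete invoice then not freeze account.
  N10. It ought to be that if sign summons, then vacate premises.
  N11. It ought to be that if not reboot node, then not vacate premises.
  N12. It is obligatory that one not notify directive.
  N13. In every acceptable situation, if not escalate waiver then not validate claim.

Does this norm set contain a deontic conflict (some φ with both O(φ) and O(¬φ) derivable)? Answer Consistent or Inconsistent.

Premise 9 is O(delete_invoice → ¬freeze_account), but O(delete_invoice) is not derivable from the premises, so it does not yield O(¬freeze_account).
So O(¬freeze_account) is not derivable, and the apparent clash with O(freeze_account) does not arise.
A world satisfying every obligation exists (e.g. delete_invoice=false, escalate_waiver=false, freeze_account=true, notify_directive=false, ping_server=false, reboot_node=true, renew_deed=true, review_certificate=false, sign_summons=false, vacate_premises=true, validate_claim=false, verify_statement=false); no atom is both obligatory and forbidden, so the set is consistent.

Consistent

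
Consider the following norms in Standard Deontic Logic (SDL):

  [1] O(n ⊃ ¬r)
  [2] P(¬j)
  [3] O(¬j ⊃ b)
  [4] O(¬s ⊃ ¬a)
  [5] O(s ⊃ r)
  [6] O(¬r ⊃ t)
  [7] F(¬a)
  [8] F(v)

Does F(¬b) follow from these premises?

Premise 3 is O(¬j ⊃ b), but O(¬j) is not derivable from the premises (the permission P(¬j) asserts only ¬O(j), not O(¬j)), so it does not yield O(b).
No other premise forces O(b). An ideal world satisfying every premise can still have ¬b true, so F(¬b) is not derivable.

No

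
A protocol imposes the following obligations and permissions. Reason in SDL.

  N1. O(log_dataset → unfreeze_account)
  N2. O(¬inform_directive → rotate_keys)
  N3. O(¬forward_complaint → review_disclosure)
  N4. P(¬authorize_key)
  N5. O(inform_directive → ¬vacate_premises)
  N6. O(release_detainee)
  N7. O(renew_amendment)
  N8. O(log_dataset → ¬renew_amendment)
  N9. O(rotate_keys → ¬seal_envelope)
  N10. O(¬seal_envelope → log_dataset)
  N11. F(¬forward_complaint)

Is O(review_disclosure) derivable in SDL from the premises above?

No

Premise 3 is O(¬forward_complaint → review_disclosure), but O(¬forward_complaint) is not derivable from the premises, so it does not yield O(review_disclosure).
No other premise forces O(review_disclosure). An ideal world satisfying every premise can still have review_disclosure false, so O(review_disclosure) is not derivable.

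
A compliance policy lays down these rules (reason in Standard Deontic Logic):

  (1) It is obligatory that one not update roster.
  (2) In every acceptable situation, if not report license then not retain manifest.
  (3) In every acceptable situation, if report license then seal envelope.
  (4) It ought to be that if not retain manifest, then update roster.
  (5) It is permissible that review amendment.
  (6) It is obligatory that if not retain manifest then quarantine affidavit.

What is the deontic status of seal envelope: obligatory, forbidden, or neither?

Premise 1 gives O(¬update_roster).
Premise 4 is O(¬retain_manifest → update_roster); contrapositively O(¬update_roster → retain_manifest). Since O(¬update_roster) holds, K gives O(retain_manifest).
The contrapositive of premise 2 (O(¬report_license → ¬retain_manifest)) is O(retain_manifest → report_license), and O(retain_manifest) is already established, so O(report_license).
Premise 3 is O(report_license → seal_envelope); since O(report_license), deontic closure gives O(seal_envelope).
Premises 5, 6 do not contribute to this derivation.
Hence seal_envelope is obligatory.

Obligatory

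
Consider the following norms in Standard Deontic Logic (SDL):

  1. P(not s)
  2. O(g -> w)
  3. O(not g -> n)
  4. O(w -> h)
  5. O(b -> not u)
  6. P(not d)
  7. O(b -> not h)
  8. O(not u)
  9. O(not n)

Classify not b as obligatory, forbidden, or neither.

Obligatory

Premise 9 states O(not n) outright.
Premise 3 is O(not g -> n); contrapositively O(not n -> g). Since O(not n) holds, K gives O(g).
From O(g) and premise 2, O(g -> w), we obtain O(w).
From O(w) and premise 4, O(w -> h), we obtain O(h).
The contrapositive of premise 7 (O(b -> not h)) is O(h -> not b), and O(h) is already established, so O(not b).
Premises 1, 5, 6, 8 do not contribute to this derivation.
Hence not b is obligatory.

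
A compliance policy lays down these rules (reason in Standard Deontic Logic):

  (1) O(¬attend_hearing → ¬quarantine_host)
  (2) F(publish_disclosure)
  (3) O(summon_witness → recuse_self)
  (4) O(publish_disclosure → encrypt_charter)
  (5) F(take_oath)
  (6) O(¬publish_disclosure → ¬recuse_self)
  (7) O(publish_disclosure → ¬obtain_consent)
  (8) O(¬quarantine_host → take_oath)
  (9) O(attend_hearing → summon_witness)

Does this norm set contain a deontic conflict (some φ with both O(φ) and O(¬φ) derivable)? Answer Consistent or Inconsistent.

Inconsistent

Premise 2 is F(publish_disclosure), i.e. O(¬publish_disclosure).
Applying K to premise 6 (O(¬publish_disclosure → ¬recuse_self)) and O(¬publish_disclosure) yields O(¬recuse_self).
Premise 3, O(summon_witness → recuse_self), contraposes to O(¬recuse_self → ¬summon_witness); with O(¬recuse_self) we get O(¬summon_witness).
Premise 9 is O(attend_hearing → summon_witness); contrapositively O(¬summon_witness → ¬attend_hearing). Since O(¬summon_witness) holds, K gives O(¬attend_hearing).
With premise 1, O(¬attend_hearing → ¬quarantine_host), the K-axiom yields O(¬quarantine_host).
From O(¬quarantine_host) and premise 8, O(¬quarantine_host → take_oath), we obtain O(take_oath).
However, F(take_oath) at premise 5 amounts to O(¬take_oath).
We now have both O(take_oath) and O(¬take_oath) — take_oath is simultaneously obligatory and forbidden, violating the D-axiom.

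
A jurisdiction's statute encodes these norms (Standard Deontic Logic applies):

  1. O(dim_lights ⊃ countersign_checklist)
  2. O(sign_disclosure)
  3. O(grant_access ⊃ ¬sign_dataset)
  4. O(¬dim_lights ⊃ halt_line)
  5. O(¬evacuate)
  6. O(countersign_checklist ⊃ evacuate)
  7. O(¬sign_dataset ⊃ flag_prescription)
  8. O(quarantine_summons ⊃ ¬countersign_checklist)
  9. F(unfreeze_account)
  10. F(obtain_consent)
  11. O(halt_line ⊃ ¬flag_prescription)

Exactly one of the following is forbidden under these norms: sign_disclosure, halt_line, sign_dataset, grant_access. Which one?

grant_access

Premise 5 gives O(¬evacuate).
Premise 6, O(countersign_checklist ⊃ evacuate), contraposes to O(¬evacuate ⊃ ¬countersign_checklist); with O(¬evacuate) we get O(¬countersign_checklist).
Premise 1, O(dim_lights ⊃ countersign_checklist), contraposes to O(¬countersign_checklist ⊃ ¬dim_lights); with O(¬countersign_checklist) we get O(¬dim_lights).
With premise 4, O(¬dim_lights ⊃ halt_line), the K-axiom yields O(halt_line).
From O(halt_line) and premise 11, O(halt_line ⊃ ¬flag_prescription), we obtain O(¬flag_prescription).
Premise 7, O(¬sign_dataset ⊃ flag_prescription), contraposes to O(¬flag_prescription ⊃ sign_dataset); with O(¬flag_prescription) we get O(sign_dataset).
The contrapositive of premise 3 (O(grant_access ⊃ ¬sign_dataset)) is O(sign_dataset ⊃ ¬grant_access), and O(sign_dataset) is already established, so O(¬grant_access).
So O(¬grant_access) holds, i.e. grant_access is forbidden. None of the other listed options is forbidden under the premises.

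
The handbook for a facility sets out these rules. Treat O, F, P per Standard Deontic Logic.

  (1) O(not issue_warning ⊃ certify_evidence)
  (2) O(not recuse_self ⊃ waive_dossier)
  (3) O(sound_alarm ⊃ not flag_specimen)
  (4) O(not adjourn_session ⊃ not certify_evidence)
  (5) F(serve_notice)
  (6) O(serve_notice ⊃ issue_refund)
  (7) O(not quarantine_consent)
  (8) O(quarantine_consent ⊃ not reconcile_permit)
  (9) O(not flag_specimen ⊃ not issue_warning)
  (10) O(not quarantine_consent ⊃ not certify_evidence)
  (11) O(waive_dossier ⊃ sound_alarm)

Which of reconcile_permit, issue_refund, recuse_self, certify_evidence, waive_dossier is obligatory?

recuse_self

From premise 7 we have O(not quarantine_consent).
From O(not quarantine_consent) and premise 10, O(not quarantine_consent ⊃ not certify_evidence), we obtain O(not certify_evidence).
Premise 1, O(not issue_warning ⊃ certify_evidence), contraposes to O(not certify_evidence ⊃ issue_warning); with O(not certify_evidence) we get O(issue_warning).
The contrapositive of premise 9 (O(not flag_specimen ⊃ not issue_warning)) is O(issue_warning ⊃ flag_specimen), and O(issue_warning) is already established, so O(flag_specimen).
Premise 3 is O(sound_alarm ⊃ not flag_specimen); contrapositively O(flag_specimen ⊃ not sound_alarm). Since O(flag_specimen) holds, K gives O(not sound_alarm).
The contrapositive of premise 11 (O(waive_dossier ⊃ sound_alarm)) is O(not sound_alarm ⊃ not waive_dossier), and O(not sound_alarm) is already established, so O(not waive_dossier).
The contrapositive of premise 2 (O(not recuse_self ⊃ waive_dossier)) is O(not waive_dossier ⊃ recuse_self), and O(not waive_dossier) is already established, so O(recuse_self).
So O(recuse_self) holds — recuse_self is obligatory. None of the other listed options is made obligatory by any chain of premises.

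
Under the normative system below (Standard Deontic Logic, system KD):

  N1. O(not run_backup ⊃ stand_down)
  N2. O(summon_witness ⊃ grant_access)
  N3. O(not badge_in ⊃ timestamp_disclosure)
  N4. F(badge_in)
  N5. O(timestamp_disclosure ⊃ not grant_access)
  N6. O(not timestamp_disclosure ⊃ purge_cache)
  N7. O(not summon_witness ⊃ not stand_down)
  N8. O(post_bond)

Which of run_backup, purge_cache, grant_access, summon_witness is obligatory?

Premise 4 is F(badge_in), i.e. O(not badge_in).
Premise 3 is O(not badge_in ⊃ timestamp_disclosure); since O(not badge_in), deontic closure gives O(timestamp_disclosure).
From O(timestamp_disclosure) and premise 5, O(timestamp_disclosure ⊃ not grant_access), we obtain O(not grant_access).
The contrapositive of premise 2 (O(summon_witness ⊃ grant_access)) is O(not grant_access ⊃ not summon_witness), and O(not grant_access) is already established, so O(not summon_witness).
With premise 7, O(not summon_witness ⊃ not stand_down), the K-axiom yields O(not stand_down).
Premise 1 is O(not run_backup ⊃ stand_down); contrapositively O(not stand_down ⊃ run_backup). Since O(not stand_down) holds, K gives O(run_backup).
So O(run_backup) holds — run_backup is obligatory. None of the other listed options is made obligatory by any chain of premises.

run_backup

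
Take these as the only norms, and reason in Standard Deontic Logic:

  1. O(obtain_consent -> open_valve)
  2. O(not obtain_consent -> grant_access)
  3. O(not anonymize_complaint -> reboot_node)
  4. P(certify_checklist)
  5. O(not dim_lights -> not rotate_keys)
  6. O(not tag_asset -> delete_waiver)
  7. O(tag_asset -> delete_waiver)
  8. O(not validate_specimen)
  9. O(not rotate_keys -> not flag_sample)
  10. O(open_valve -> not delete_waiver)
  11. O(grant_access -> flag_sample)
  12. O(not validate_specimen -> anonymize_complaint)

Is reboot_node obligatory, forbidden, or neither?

Premise 3 is O(not anonymize_complaint -> reboot_node), but O(not anonymize_complaint) is not derivable from the premises, so it does not yield O(reboot_node).
No premise or chain of K-axiom applications forces O(reboot_node), and none forces O(not reboot_node). So reboot_node is neither obligatory nor forbidden under these norms.

Neither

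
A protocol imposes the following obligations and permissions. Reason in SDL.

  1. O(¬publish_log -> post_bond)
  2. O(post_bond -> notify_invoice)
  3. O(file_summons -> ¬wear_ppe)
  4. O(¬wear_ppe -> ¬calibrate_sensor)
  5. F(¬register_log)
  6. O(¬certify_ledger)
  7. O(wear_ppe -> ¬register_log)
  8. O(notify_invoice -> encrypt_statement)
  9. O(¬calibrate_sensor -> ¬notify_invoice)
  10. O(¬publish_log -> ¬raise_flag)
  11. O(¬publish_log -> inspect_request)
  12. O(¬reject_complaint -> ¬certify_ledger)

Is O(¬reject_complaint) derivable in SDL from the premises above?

No

Premise 12 is O(¬reject_complaint -> ¬certify_ledger); even if O(¬certify_ledger) held, inferring O(¬reject_complaint) would be affirming the consequent — invalid.
No other premise forces O(¬reject_complaint). An ideal world satisfying every premise can still have ¬reject_complaint false, so O(¬reject_complaint) is not derivable.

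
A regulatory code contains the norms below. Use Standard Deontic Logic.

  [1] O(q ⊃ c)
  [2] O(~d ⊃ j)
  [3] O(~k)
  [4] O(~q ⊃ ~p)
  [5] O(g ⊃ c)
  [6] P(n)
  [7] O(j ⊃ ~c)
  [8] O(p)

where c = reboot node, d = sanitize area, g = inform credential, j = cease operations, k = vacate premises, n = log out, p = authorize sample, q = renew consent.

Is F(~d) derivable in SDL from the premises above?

Premise 8 states O(p) outright.
The contrapositive of premise 4 (O(~q ⊃ ~p)) is O(p ⊃ q), and O(p) is already established, so O(q).
Premise 1 is O(q ⊃ c); since O(q), deontic closure gives O(c).
The contrapositive of premise 7 (O(j ⊃ ~c)) is O(c ⊃ ~j), and O(c) is already established, so O(~j).
Premise 2, O(~d ⊃ j), contraposes to O(~j ⊃ d); with O(~j) we get O(d).
Premises 3, 5, 6 do not contribute to this derivation.
So O(d) holds, i.e. F(~d). The claim follows.

Yes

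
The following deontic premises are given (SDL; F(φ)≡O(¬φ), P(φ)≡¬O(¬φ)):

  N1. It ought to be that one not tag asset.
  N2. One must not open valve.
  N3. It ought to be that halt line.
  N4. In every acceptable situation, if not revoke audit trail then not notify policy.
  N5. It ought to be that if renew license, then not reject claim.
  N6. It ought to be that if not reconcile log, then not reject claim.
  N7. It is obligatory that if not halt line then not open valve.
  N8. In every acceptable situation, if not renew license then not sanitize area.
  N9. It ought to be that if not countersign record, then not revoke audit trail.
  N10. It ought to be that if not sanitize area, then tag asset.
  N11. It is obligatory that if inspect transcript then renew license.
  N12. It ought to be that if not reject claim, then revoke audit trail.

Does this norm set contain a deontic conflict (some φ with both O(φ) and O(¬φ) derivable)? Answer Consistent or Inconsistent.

Consistent

Premise 7 is O(¬halt_line → ¬open_valve); even if O(¬open_valve) held, inferring O(¬halt_line) would be affirming the consequent — invalid.
So O(¬halt_line) is not derivable, and the apparent clash with O(halt_line) does not arise.
A world satisfying every obligation exists (e.g. countersign_record=true, halt_line=true, inspect_transcript=false, notify_policy=false, open_valve=false, reconcile_log=false, reject_claim=false, renew_license=true, revoke_audit_trail=true, sanitize_area=true, tag_asset=false); no atom is both obligatory and forbidden, so the set is consistent.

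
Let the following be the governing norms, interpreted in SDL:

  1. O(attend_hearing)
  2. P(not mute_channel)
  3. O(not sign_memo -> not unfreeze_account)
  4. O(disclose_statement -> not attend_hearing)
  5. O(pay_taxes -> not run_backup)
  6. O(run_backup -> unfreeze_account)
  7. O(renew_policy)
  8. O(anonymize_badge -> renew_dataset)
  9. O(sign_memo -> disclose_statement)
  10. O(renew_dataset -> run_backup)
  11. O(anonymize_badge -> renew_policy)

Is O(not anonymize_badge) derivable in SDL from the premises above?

Yes

Premise 1 gives O(attend_hearing).
Premise 4, O(disclose_statement -> not attend_hearing), contraposes to O(attend_hearing -> not disclose_statement); with O(attend_hearing) we get O(not disclose_statement).
Premise 9, O(sign_memo -> disclose_statement), contraposes to O(not disclose_statement -> not sign_memo); with O(not disclose_statement) we get O(not sign_memo).
Applying K to premise 3 (O(not sign_memo -> not unfreeze_account)) and O(not sign_memo) yields O(not unfreeze_account).
The contrapositive of premise 6 (O(run_backup -> unfreeze_account)) is O(not unfreeze_account -> not run_backup), and O(not unfreeze_account) is already established, so O(not run_backup).
Premise 10, O(renew_dataset -> run_backup), contraposes to O(not run_backup -> not renew_dataset); with O(not run_backup) we get O(not renew_dataset).
The contrapositive of premise 8 (O(anonymize_badge -> renew_dataset)) is O(not renew_dataset -> not anonymize_badge), and O(not renew_dataset) is already established, so O(not anonymize_badge).
Premises 2, 5, 7, 11 do not contribute to this derivation.
So O(not anonymize_badge) follows.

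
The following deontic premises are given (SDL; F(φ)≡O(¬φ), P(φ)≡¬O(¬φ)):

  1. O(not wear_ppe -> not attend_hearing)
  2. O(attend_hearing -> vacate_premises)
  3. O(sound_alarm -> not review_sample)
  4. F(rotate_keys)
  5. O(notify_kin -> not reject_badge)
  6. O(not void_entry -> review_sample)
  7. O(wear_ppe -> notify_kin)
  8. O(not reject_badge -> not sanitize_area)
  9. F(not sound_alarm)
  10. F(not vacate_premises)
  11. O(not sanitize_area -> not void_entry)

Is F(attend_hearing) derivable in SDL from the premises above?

Yes

Premise 9 is F(not sound_alarm), i.e. O(sound_alarm).
Applying K to premise 3 (O(sound_alarm -> not review_sample)) and O(sound_alarm) yields O(not review_sample).
Premise 6 is O(not void_entry -> review_sample); contrapositively O(not review_sample -> void_entry). Since O(not review_sample) holds, K gives O(void_entry).
Premise 11, O(not sanitize_area -> not void_entry), contraposes to O(void_entry -> sanitize_area); with O(void_entry) we get O(sanitize_area).
The contrapositive of premise 8 (O(not reject_badge -> not sanitize_area)) is O(sanitize_area -> reject_badge), and O(sanitize_area) is already established, so O(reject_badge).
Premise 5, O(notify_kin -> not reject_badge), contraposes to O(reject_badge -> not notify_kin); with O(reject_badge) we get O(not notify_kin).
Premise 7, O(wear_ppe -> notify_kin), contraposes to O(not notify_kin -> not wear_ppe); with O(not notify_kin) we get O(not wear_ppe).
Premise 1 is O(not wear_ppe -> not attend_hearing); since O(not wear_ppe), deontic closure gives O(not attend_hearing).
Premises 2, 4, 10 do not contribute to this derivation.
So O(not attend_hearing) holds, i.e. F(attend_hearing). The claim follows.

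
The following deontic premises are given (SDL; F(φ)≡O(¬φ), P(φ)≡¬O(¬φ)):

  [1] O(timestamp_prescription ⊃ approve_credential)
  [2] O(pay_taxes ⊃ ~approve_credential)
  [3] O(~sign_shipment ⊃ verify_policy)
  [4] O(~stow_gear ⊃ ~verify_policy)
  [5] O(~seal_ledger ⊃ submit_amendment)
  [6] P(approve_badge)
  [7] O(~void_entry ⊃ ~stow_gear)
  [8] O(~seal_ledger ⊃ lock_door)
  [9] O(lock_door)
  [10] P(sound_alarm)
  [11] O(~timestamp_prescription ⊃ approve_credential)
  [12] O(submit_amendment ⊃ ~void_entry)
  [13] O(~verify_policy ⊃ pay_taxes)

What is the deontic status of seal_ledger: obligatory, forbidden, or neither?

Obligatory

Premises 1 and 11 cover both cases: O(timestamp_prescription ⊃ approve_credential) and O(~timestamp_prescription ⊃ approve_credential). Since timestamp_prescription ∨ ~timestamp_prescription is a tautology, O(approve_credential) follows.
The contrapositive of premise 2 (O(pay_taxes ⊃ ~approve_credential)) is O(approve_credential ⊃ ~pay_taxes), and O(approve_credential) is already established, so O(~pay_taxes).
The contrapositive of premise 13 (O(~verify_policy ⊃ pay_taxes)) is O(~pay_taxes ⊃ verify_policy), and O(~pay_taxes) is already established, so O(verify_policy).
Premise 4 is O(~stow_gear ⊃ ~verify_policy); contrapositively O(verify_policy ⊃ stow_gear). Since O(verify_policy) holds, K gives O(stow_gear).
The contrapositive of premise 7 (O(~void_entry ⊃ ~stow_gear)) is O(stow_gear ⊃ void_entry), and O(stow_gear) is already established, so O(void_entry).
Premise 12 is O(submit_amendment ⊃ ~void_entry); contrapositively O(void_entry ⊃ ~submit_amendment). Since O(void_entry) holds, K gives O(~submit_amendment).
Premise 5, O(~seal_ledger ⊃ submit_amendment), contraposes to O(~submit_amendment ⊃ seal_ledger); with O(~submit_amendment) we get O(seal_ledger).
Premises 3, 6, 8, 9, 10 do not contribute to this derivation.
Hence seal_ledger is obligatory.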